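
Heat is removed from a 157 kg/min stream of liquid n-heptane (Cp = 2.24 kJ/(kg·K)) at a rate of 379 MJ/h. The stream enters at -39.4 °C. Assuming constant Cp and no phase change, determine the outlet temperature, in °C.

T_out = -57.4 °C

Q = 379 MJ/h = 6316.7 kJ/min
ΔT = Q/(ṁ·Cp) = 6316.7/(157×2.24) = 17.961 K
T_out = -39.4 − 17.961 = -57.361 °C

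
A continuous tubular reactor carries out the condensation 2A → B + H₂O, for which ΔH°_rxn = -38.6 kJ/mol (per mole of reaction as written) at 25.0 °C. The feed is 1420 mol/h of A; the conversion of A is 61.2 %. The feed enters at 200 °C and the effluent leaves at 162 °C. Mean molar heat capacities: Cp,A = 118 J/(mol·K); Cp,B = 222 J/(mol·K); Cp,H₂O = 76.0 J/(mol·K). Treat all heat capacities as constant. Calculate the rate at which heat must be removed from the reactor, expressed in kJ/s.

Extent of reaction ξ = 0.612 × 1420 / 2 = 434.52 mol/h
Reaction term: ξ·ΔH°_rxn = 434.52 × -38.6 = -16772 kJ/h
Sensible, feed 200→25 °C: -29323 kJ/h
Outlet flows (mol/h): A 550.96, B 434.52, H₂O 434.52
Sensible, products 25→162 °C: 26647 kJ/h
Q = ΔH = -19449 kJ/h = -5.4025 kW
Heat removed = 5.4025 kJ/s

Q_out = 5.40 kJ/s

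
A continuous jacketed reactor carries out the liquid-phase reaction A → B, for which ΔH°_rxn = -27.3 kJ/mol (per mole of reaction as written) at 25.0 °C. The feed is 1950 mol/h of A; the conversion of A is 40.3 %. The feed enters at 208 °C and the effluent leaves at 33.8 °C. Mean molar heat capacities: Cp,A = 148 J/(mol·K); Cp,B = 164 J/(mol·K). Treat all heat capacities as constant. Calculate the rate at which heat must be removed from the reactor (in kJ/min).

Extent of reaction ξ = 0.403 × 1950 = 785.85 mol/h
Reaction term: ξ·ΔH°_rxn = 785.85 × -27.3 = -21454 kJ/h
Sensible, feed 208→25 °C: -52814 kJ/h
Outlet flows (mol/h): A 1164.2, B 785.85
Sensible, products 25→33.8 °C: 2650.3 kJ/h
Q = ΔH = -71617 kJ/h = -19.894 kW
Heat removed = 1193.6 kJ/min

Q_out = 1190 kJ/min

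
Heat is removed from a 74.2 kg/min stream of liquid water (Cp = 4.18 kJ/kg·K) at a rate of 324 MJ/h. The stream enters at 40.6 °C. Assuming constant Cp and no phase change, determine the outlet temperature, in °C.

T_out = 23.2 °C

Q = 324 MJ/h = 5400 kJ/min
ΔT = Q/(ṁ·Cp) = 5400/(74.2×4.18) = 17.411 K
T_out = 40.6 − 17.411 = 23.189 °C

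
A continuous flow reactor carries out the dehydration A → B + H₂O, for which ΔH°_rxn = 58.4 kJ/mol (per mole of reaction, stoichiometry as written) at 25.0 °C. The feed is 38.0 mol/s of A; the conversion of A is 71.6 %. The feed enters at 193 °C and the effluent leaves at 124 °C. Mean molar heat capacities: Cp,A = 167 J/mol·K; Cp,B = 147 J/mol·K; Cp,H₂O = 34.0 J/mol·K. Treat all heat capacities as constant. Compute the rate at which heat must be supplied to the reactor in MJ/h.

Q_in = 4280 MJ/h

Extent of reaction ξ = 0.716 × 38.0 = 27.208 mol/s
Reaction term: ξ·ΔH°_rxn = 27.208 × 58.4 = 1588.9 kJ/s
Sensible, feed 193→25 °C: -1066.1 kJ/s
Outlet flows (mol/s): A 10.792, B 27.208, H₂O 27.208
Sensible, products 25→124 °C: 665.96 kJ/s
Q = ΔH = 1188.8 kJ/s = 1188.8 kW
Heat supplied = 4279.6 MJ/h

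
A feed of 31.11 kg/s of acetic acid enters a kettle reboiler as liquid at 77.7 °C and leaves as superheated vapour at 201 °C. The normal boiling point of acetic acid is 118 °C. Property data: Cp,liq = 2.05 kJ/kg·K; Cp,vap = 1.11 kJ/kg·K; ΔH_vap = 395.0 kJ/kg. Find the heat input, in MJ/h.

liquid 77.7→118 °C: 82.615 kJ/kg
vaporisation at 118 °C: 395 kJ/kg
vapour 118→201 °C: 92.13 kJ/kg
Δh = 82.615 + 395 + 92.13 = 569.75 kJ/kg
Q = ṁ·Δh = 31.11 kg/s × 569.75 kJ/kg = 17725 kJ/s
|Q| = 17725 kW = 63809 MJ/h

Q = 63800 MJ/h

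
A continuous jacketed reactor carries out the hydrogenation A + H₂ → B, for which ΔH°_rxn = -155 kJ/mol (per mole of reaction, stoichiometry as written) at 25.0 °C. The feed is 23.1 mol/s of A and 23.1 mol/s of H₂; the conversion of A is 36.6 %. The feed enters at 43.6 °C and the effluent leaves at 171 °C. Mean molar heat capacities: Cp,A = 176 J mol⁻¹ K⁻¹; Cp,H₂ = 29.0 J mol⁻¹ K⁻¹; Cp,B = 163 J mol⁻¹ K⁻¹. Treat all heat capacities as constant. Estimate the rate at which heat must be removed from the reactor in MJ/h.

Q_out = 2730 MJ/h

Extent of reaction ξ = 0.366 × 23.1 = 8.4546 mol/s
Reaction term: ξ·ΔH°_rxn = 8.4546 × -155 = -1310.5 kJ/s
Sensible, feed 43.6→25 °C: -88.08 kJ/s
Outlet flows (mol/s): A 14.645, H₂ 14.645, B 8.4546
Sensible, products 25→171 °C: 639.54 kJ/s
Q = ΔH = -759 kJ/s = -759 kW
Heat removed = 2732.4 MJ/h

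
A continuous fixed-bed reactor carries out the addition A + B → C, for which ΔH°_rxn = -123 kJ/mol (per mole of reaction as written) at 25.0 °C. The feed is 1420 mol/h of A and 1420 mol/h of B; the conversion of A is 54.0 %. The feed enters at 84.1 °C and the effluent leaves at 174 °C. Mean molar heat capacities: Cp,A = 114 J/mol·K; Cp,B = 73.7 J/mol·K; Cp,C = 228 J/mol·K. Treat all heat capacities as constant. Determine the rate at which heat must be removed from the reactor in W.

Q_out = 18300 W

Extent of reaction ξ = 0.540 × 1420 = 766.8 mol/h
Reaction term: ξ·ΔH°_rxn = 766.8 × -123 = -94316 kJ/h
Sensible, feed 84.1→25 °C: -15752 kJ/h
Outlet flows (mol/h): A 653.2, B 653.2, C 766.8
Sensible, products 25→174 °C: 44318 kJ/h
Q = ΔH = -65751 kJ/h = -18.264 kW
Heat removed = 18264 W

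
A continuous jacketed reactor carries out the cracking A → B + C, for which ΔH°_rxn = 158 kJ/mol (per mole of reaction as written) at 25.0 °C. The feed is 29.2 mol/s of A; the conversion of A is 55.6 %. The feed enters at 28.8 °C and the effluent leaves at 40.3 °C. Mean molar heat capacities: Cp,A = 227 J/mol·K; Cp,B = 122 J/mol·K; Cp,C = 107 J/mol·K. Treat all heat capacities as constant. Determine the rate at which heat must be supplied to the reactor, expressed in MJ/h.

Extent of reaction ξ = 0.556 × 29.2 = 16.235 mol/s
Reaction term: ξ·ΔH°_rxn = 16.235 × 158 = 2565.2 kJ/s
Sensible, feed 28.8→25 °C: -25.188 kJ/s
Outlet flows (mol/s): A 12.965, B 16.235, C 16.235
Sensible, products 25→40.3 °C: 101.91 kJ/s
Q = ΔH = 2641.9 kJ/s = 2641.9 kW
Heat supplied = 9510.8 MJ/h

Q_in = 9510 MJ/h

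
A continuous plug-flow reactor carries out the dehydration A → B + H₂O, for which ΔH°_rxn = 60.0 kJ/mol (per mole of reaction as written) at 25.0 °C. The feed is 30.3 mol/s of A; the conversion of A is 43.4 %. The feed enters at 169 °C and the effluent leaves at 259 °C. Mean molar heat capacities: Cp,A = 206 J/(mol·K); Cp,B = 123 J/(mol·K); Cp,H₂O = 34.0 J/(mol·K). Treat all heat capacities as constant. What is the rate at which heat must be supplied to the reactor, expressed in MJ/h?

Q_in = 4320 MJ/h

Extent of reaction ξ = 0.434 × 30.3 = 13.15 mol/s
Reaction term: ξ·ΔH°_rxn = 13.15 × 60.0 = 789.01 kJ/s
Sensible, feed 169→25 °C: -898.82 kJ/s
Outlet flows (mol/s): A 17.15, B 13.15, H₂O 13.15
Sensible, products 25→259 °C: 1309.8 kJ/s
Q = ΔH = 1200 kJ/s = 1200 kW
Heat supplied = 4320 MJ/h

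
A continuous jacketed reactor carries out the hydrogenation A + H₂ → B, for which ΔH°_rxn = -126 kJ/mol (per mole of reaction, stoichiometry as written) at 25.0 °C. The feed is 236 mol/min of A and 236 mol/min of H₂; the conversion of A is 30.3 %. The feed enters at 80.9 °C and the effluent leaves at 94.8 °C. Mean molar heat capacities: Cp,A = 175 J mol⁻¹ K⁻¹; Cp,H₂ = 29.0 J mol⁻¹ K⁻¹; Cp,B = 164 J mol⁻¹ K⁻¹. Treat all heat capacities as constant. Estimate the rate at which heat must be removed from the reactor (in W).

Q_out = 142000 W

Extent of reaction ξ = 0.303 × 236 = 71.508 mol/min
Reaction term: ξ·ΔH°_rxn = 71.508 × -126 = -9010 kJ/min
Sensible, feed 80.9→25 °C: -2691.2 kJ/min
Outlet flows (mol/min): A 164.49, H₂ 164.49, B 71.508
Sensible, products 25→94.8 °C: 3160.8 kJ/min
Q = ΔH = -8540.5 kJ/min = -142.34 kW
Heat removed = 142340 W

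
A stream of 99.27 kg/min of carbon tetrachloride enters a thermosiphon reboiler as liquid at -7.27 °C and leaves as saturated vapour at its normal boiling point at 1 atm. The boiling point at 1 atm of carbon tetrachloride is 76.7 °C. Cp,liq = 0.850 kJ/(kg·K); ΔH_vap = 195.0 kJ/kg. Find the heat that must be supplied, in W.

Q = 441000 W

liquid -7.27→76.7 °C: 71.374 kJ/kg
vaporisation at 76.7 °C: 195 kJ/kg
Δh = 71.374 + 195 = 266.37 kJ/kg
Q = ṁ·Δh = 99.27 kg/min × 266.37 kJ/kg = 26443 kJ/min
|Q| = 440.72 kW = 440720 W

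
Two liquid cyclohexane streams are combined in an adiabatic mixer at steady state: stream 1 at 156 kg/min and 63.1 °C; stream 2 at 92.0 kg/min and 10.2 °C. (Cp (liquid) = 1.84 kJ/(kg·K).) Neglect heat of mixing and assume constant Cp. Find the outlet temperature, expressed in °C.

Energy balance with Q = 0: Σ ṁᵢCp,ᵢ(T_out − Tᵢ) = 0
T_out = Σ ṁᵢCp,ᵢTᵢ / Σ ṁᵢCp,ᵢ
      = 19839 / 456.32 = 43.476 °C

T_out = 43.5 °C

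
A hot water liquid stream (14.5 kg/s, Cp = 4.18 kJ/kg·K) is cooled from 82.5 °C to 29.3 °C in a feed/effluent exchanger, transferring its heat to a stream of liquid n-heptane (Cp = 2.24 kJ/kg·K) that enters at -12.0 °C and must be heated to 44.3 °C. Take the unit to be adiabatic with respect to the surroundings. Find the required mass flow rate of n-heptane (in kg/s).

Heat released by hot stream: Q = 14.5 × 4.18 × (82.5 − 29.3) = 3224.5 kJ/s
Energy balance on cold side (adiabatic exchanger): Q = ṁ_c·Cp_c·(T_c,out − T_c,in)
ṁ_c = 3224.5 / [2.24 × (44.3 − -12.0)] = 25.568 kg/s

ṁ_c = 25.6 kg/s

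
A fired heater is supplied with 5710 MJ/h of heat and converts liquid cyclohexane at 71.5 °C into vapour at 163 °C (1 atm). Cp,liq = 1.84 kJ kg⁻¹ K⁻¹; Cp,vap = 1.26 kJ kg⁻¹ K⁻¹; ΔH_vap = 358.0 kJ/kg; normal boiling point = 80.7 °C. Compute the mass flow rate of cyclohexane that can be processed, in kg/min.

ṁ = 199 kg/min

Δh = 1.84×(80.7−71.5) + 358.0 + 1.26×(163−80.7) = 478.63 kJ/kg
Q = 5710 MJ/h = 1586.1 kJ/s = 95167 kJ/min
ṁ = Q/Δh = 95167 / 478.63 = 198.83 kg/min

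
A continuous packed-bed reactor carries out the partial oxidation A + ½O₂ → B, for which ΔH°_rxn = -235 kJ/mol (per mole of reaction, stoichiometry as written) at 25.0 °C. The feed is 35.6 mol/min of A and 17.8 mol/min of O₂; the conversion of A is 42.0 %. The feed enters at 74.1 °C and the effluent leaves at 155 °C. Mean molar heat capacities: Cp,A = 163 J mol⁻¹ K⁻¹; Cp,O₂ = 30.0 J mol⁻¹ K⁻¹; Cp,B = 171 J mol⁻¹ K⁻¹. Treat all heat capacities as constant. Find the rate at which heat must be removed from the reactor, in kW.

Q_out = 50.2 kW

Extent of reaction ξ = 0.420 × 35.6 = 14.952 mol/min
Reaction term: ξ·ΔH°_rxn = 14.952 × -235 = -3513.7 kJ/min
Sensible, feed 74.1→25 °C: -311.14 kJ/min
Outlet flows (mol/min): A 20.648, O₂ 10.324, B 14.952
Sensible, products 25→155 °C: 810.18 kJ/min
Q = ΔH = -3014.7 kJ/min = -50.245 kW
Heat removed = 50.245 kW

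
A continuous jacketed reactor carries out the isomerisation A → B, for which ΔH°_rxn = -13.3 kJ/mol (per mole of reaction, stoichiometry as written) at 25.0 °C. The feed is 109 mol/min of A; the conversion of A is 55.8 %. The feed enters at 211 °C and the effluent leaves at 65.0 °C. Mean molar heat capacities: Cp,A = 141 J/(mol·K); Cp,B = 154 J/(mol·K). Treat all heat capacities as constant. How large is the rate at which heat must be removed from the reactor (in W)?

Q_out = 50400 W

Extent of reaction ξ = 0.558 × 109 = 60.822 mol/min
Reaction term: ξ·ΔH°_rxn = 60.822 × -13.3 = -808.93 kJ/min
Sensible, feed 211→25 °C: -2858.6 kJ/min
Outlet flows (mol/min): A 48.178, B 60.822
Sensible, products 25→65.0 °C: 646.39 kJ/min
Q = ΔH = -3021.2 kJ/min = -50.353 kW
Heat removed = 50353 W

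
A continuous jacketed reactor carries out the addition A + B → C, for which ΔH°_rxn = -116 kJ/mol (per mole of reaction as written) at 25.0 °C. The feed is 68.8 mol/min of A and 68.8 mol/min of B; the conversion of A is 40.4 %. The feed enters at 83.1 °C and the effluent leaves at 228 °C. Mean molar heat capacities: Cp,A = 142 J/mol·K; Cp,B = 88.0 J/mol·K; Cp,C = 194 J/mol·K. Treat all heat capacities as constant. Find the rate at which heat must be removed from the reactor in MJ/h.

Q_out = 68.1 MJ/h

Extent of reaction ξ = 0.404 × 68.8 = 27.795 mol/min
Reaction term: ξ·ΔH°_rxn = 27.795 × -116 = -3224.2 kJ/min
Sensible, feed 83.1→25 °C: -919.37 kJ/min
Outlet flows (mol/min): A 41.005, B 41.005, C 27.795
Sensible, products 25→228 °C: 3009.1 kJ/min
Q = ΔH = -1134.5 kJ/min = -18.908 kW
Heat removed = 68.068 MJ/h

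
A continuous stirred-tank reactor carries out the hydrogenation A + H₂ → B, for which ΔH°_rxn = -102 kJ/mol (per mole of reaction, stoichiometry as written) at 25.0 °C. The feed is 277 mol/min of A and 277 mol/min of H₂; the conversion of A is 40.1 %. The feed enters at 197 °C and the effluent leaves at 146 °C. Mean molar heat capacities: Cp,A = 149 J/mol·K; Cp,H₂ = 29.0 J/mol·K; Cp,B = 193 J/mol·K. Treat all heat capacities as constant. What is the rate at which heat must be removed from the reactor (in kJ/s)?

Q_out = 227 kJ/s

Extent of reaction ξ = 0.401 × 277 = 111.08 mol/min
Reaction term: ξ·ΔH°_rxn = 111.08 × -102 = -11330 kJ/min
Sensible, feed 197→25 °C: -8480.6 kJ/min
Outlet flows (mol/min): A 165.92, H₂ 165.92, B 111.08
Sensible, products 25→146 °C: 6167.6 kJ/min
Q = ΔH = -13643 kJ/min = -227.38 kW
Heat removed = 227.38 kJ/s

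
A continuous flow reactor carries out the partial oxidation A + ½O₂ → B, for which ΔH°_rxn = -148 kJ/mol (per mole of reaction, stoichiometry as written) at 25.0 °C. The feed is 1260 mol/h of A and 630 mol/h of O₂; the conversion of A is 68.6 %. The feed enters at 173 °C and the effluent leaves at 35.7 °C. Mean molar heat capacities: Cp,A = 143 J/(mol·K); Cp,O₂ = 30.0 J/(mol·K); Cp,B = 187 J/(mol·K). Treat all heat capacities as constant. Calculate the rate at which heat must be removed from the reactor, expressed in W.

Q_out = 43100 W

Extent of reaction ξ = 0.686 × 1260 = 864.36 mol/h
Reaction term: ξ·ΔH°_rxn = 864.36 × -148 = -127930 kJ/h
Sensible, feed 173→25 °C: -29464 kJ/h
Outlet flows (mol/h): A 395.64, O₂ 197.82, B 864.36
Sensible, products 25→35.7 °C: 2398.4 kJ/h
Q = ΔH = -154990 kJ/h = -43.053 kW
Heat removed = 43053 W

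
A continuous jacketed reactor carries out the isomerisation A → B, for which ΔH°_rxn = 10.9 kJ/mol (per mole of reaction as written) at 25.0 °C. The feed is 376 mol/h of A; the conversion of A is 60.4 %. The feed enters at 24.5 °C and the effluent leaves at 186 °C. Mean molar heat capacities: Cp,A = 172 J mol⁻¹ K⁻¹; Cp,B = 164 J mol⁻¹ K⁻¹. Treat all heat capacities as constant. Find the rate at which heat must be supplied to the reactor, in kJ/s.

Q_in = 3.51 kJ/s

Extent of reaction ξ = 0.604 × 376 = 227.1 mol/h
Reaction term: ξ·ΔH°_rxn = 227.1 × 10.9 = 2475.4 kJ/h
Sensible, feed 24.5→25 °C: 32.336 kJ/h
Outlet flows (mol/h): A 148.9, B 227.1
Sensible, products 25→186 °C: 10120 kJ/h
Q = ΔH = 12627 kJ/h = 3.5076 kW
Heat supplied = 3.5076 kJ/s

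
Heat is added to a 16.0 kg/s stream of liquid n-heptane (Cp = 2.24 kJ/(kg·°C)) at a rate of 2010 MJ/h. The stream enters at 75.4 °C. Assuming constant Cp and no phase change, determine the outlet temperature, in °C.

Q = 2010 MJ/h = 558.33 kJ/s
ΔT = Q/(ṁ·Cp) = 558.33/(16.0×2.24) = 15.578 K
T_out = 75.4 + 15.578 = 90.978 °C

T_out = 91.0 °C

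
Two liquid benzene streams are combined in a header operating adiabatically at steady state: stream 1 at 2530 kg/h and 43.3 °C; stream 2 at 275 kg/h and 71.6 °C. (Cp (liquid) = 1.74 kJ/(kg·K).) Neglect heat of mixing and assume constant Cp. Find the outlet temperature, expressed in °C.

Energy balance with Q = 0: Σ ṁᵢCp,ᵢ(T_out − Tᵢ) = 0
T_out = Σ ṁᵢCp,ᵢTᵢ / Σ ṁᵢCp,ᵢ
      = 224880 / 4880.7 = 46.075 °C

T_out = 46.1 °C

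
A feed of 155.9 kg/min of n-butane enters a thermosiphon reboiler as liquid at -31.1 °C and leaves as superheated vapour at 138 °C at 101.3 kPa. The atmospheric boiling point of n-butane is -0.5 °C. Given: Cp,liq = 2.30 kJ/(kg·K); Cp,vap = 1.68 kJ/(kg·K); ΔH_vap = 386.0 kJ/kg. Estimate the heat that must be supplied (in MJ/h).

Q = 6450 MJ/h

liquid -31.1→-0.5 °C: 70.38 kJ/kg
vaporisation at -0.5 °C: 386 kJ/kg
vapour -0.5→138 °C: 232.68 kJ/kg
Δh = 70.38 + 386 + 232.68 = 689.06 kJ/kg
Q = ṁ·Δh = 155.9 kg/min × 689.06 kJ/kg = 107420 kJ/min
|Q| = 1790.4 kW = 6445.5 MJ/h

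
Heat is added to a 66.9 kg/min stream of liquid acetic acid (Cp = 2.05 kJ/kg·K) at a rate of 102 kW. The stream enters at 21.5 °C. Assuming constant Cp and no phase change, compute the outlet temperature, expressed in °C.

Q = 102 kW = 6120 kJ/min
ΔT = Q/(ṁ·Cp) = 6120/(66.9×2.05) = 44.624 K
T_out = 21.5 + 44.624 = 66.124 °C

T_out = 66.1 °C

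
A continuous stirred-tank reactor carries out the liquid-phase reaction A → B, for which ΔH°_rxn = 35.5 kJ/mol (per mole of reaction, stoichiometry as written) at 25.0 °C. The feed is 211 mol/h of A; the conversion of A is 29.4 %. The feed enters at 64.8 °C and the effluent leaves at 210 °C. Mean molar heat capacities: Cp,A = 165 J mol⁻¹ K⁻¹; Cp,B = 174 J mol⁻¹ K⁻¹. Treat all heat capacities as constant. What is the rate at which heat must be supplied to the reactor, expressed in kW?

Extent of reaction ξ = 0.294 × 211 = 62.034 mol/h
Reaction term: ξ·ΔH°_rxn = 62.034 × 35.5 = 2202.2 kJ/h
Sensible, feed 64.8→25 °C: -1385.6 kJ/h
Outlet flows (mol/h): A 148.97, B 62.034
Sensible, products 25→210 °C: 6544.1 kJ/h
Q = ΔH = 7360.6 kJ/h = 2.0446 kW
Heat supplied = 2.0446 kW

Q_in = 2.04 kW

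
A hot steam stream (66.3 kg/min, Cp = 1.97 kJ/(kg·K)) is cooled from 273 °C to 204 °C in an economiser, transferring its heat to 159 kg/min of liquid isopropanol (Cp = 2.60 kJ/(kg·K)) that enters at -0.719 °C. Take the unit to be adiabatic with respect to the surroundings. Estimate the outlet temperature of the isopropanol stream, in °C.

T_c,out = 21.1 °C

Heat released by hot stream: Q = 66.3 × 1.97 × (273 − 204) = 9012.2 kJ/min
Energy balance on cold side (adiabatic exchanger): Q = ṁ_c·Cp_c·(T_c,out − T_c,in)
T_c,out = -0.719 + 9012.2/(159 × 2.60) = 21.081 °C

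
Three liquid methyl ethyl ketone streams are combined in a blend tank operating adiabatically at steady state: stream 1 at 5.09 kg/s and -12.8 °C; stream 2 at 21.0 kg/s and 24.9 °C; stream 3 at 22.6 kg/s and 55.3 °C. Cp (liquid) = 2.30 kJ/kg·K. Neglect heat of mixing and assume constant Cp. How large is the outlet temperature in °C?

T_out = 35.1 °C

Energy balance with Q = 0: Σ ṁᵢCp,ᵢ(T_out − Tᵢ) = 0
Σ ṁᵢCp,ᵢTᵢ = 5.09×2.30×-12.8 + 21.0×2.30×24.9 + 22.6×2.30×55.3 = 3927.3
Σ ṁᵢCp,ᵢ = 5.09×2.30 + 21.0×2.30 + 22.6×2.30 = 111.99
T_out = 3927.3 / 111.99 = 35.069 °C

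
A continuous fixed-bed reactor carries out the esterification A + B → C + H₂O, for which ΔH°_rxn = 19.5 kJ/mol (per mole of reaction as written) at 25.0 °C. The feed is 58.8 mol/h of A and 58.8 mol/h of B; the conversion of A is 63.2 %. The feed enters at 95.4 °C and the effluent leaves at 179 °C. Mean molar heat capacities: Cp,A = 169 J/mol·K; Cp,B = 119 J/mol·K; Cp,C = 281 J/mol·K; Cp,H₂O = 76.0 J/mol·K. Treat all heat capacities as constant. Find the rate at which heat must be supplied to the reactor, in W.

Q_in = 704 W

Extent of reaction ξ = 0.632 × 58.8 = 37.162 mol/h
Reaction term: ξ·ΔH°_rxn = 37.162 × 19.5 = 724.65 kJ/h
Sensible, feed 95.4→25 °C: -1192.2 kJ/h
Outlet flows (mol/h): A 21.638, B 21.638, C 37.162, H₂O 37.162
Sensible, products 25→179 °C: 3002.8 kJ/h
Q = ΔH = 2535.2 kJ/h = 0.70424 kW
Heat supplied = 704.24 W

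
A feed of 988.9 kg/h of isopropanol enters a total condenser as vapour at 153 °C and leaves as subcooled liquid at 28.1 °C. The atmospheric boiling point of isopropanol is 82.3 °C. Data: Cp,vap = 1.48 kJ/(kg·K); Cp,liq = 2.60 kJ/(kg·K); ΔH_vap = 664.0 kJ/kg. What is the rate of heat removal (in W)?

vapour 153→82.3 °C: -104.64 kJ/kg
condensation at 82.3 °C: -664 kJ/kg
liquid 82.3→28.1 °C: -140.92 kJ/kg
Δh = -104.64 + -664 + -140.92 = -909.56 kJ/kg
Q = ṁ·Δh = 988.9 kg/h × -909.56 kJ/kg = -899460 kJ/h
|Q| = 249.85 kW = 249850 W

Q_c = 250000 W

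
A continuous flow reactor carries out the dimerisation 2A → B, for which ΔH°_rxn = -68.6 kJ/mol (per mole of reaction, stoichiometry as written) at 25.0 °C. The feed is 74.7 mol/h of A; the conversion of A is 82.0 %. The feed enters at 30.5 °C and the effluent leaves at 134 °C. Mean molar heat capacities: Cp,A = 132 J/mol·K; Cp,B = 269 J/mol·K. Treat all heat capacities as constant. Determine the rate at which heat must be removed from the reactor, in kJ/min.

Extent of reaction ξ = 0.820 × 74.7 / 2 = 30.627 mol/h
Reaction term: ξ·ΔH°_rxn = 30.627 × -68.6 = -2101 kJ/h
Sensible, feed 30.5→25 °C: -54.232 kJ/h
Outlet flows (mol/h): A 13.446, B 30.627
Sensible, products 25→134 °C: 1091.5 kJ/h
Q = ΔH = -1063.8 kJ/h = -0.29549 kW
Heat removed = 17.729 kJ/min

Q_out = 17.7 kJ/min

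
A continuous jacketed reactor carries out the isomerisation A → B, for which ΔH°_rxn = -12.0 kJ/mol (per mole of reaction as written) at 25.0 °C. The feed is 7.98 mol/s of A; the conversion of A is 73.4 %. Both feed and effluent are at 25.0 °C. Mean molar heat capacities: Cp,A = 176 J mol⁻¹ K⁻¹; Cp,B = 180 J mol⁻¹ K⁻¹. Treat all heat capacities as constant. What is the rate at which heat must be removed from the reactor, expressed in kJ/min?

Extent of reaction ξ = 0.734 × 7.98 = 5.8573 mol/s
Reaction term: ξ·ΔH°_rxn = 5.8573 × -12.0 = -70.288 kJ/s
Q = ΔH = -70.288 kJ/s = -70.288 kW
Heat removed = 4217.3 kJ/min

Q_out = 4220 kJ/min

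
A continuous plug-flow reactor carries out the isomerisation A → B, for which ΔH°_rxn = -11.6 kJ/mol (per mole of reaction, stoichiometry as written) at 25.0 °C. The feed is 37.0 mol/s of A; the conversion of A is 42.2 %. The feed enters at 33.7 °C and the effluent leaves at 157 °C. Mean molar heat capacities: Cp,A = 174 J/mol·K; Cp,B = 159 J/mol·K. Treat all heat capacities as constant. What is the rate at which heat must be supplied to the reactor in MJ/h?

Extent of reaction ξ = 0.422 × 37.0 = 15.614 mol/s
Reaction term: ξ·ΔH°_rxn = 15.614 × -11.6 = -181.12 kJ/s
Sensible, feed 33.7→25 °C: -56.011 kJ/s
Outlet flows (mol/s): A 21.386, B 15.614
Sensible, products 25→157 °C: 818.9 kJ/s
Q = ΔH = 581.77 kJ/s = 581.77 kW
Heat supplied = 2094.4 MJ/h

Q_in = 2090 MJ/h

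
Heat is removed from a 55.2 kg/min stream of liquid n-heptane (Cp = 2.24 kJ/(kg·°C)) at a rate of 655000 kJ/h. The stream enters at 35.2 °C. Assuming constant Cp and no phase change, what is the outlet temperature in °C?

T_out = -53.1 °C

Q = 655000 kJ/h = 10917 kJ/min
ΔT = Q/(ṁ·Cp) = 10917/(55.2×2.24) = 88.288 K
T_out = 35.2 − 88.288 = -53.088 °C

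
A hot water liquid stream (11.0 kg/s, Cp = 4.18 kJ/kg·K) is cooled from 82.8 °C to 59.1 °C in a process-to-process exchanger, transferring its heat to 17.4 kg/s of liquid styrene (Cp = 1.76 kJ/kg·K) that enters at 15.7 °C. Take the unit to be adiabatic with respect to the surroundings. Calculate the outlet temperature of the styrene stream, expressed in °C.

T_c,out = 51.3 °C

Heat released by hot stream: Q = 11.0 × 4.18 × (82.8 − 59.1) = 1089.7 kJ/s
Energy balance on cold side (adiabatic exchanger): Q = ṁ_c·Cp_c·(T_c,out − T_c,in)
T_c,out = 15.7 + 1089.7/(17.4 × 1.76) = 51.284 °C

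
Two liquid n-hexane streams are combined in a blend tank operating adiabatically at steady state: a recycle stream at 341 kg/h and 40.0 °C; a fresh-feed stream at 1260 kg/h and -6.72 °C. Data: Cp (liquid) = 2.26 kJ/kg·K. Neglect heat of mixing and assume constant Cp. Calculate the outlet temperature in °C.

T_out = 3.23 °C

Adiabatic, steady state ⇒ Σ ṁᵢCp,ᵢ(T_out − Tᵢ) = 0
T_out = Σ ṁᵢCp,ᵢTᵢ / Σ ṁᵢCp,ᵢ
      = 11691 / 3618.3 = 3.231 °C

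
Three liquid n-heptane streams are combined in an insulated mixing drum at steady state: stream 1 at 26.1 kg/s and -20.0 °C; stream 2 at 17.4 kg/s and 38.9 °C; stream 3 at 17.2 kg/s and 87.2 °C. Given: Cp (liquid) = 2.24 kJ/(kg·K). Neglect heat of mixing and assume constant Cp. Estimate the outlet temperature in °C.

No heat crosses the boundary, so H_out = H_in.
T_out = Σ ṁᵢCp,ᵢTᵢ / Σ ṁᵢCp,ᵢ
      = 3706.5 / 135.97 = 27.26 °C

T_out = 27.3 °C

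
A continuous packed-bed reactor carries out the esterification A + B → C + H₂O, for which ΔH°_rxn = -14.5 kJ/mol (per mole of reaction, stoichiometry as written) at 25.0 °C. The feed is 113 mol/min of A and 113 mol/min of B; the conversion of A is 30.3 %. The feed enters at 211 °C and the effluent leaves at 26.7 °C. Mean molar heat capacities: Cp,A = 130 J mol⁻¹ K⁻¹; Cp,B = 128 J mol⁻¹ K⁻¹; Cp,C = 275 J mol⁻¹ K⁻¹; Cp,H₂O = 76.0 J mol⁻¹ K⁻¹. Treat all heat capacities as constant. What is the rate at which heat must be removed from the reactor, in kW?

Q_out = 97.7 kW

Extent of reaction ξ = 0.303 × 113 = 34.239 mol/min
Reaction term: ξ·ΔH°_rxn = 34.239 × -14.5 = -496.47 kJ/min
Sensible, feed 211→25 °C: -5422.6 kJ/min
Outlet flows (mol/min): A 78.761, B 78.761, C 34.239, H₂O 34.239
Sensible, products 25→26.7 °C: 54.975 kJ/min
Q = ΔH = -5864.1 kJ/min = -97.736 kW
Heat removed = 97.736 kW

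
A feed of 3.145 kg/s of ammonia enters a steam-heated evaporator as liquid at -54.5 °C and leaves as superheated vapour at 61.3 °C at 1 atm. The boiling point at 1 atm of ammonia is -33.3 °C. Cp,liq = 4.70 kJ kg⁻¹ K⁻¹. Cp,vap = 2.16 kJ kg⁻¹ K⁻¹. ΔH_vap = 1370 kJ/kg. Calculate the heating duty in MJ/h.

liquid -54.5→-33.3 °C: 99.64 kJ/kg
vaporisation at -33.3 °C: 1370 kJ/kg
vapour -33.3→61.3 °C: 204.34 kJ/kg
Δh = 99.64 + 1370 + 204.34 = 1674 kJ/kg
Q = ṁ·Δh = 3.145 kg/s × 1674 kJ/kg = 5264.7 kJ/s
|Q| = 5264.7 kW = 18953 MJ/h

Q = 19000 MJ/h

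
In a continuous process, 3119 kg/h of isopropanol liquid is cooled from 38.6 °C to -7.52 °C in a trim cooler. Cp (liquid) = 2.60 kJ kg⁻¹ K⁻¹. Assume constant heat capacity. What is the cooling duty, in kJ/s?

Q_c = 104 kJ/s

Q = ṁ·Cp·ΔT = 3119 × 2.60 × (-7.52 − 38.6) = -374010 kJ/h
Converting: 374010 / 3600 s = 103.89 kW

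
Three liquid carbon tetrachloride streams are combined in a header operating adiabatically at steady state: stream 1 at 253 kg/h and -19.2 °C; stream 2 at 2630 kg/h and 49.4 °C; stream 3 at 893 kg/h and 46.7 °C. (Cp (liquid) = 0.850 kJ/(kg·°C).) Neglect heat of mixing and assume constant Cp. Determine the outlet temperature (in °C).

Adiabatic, steady state ⇒ Σ ṁᵢCp,ᵢ(T_out − Tᵢ) = 0
Σ ṁᵢCp,ᵢTᵢ = 253×0.850×-19.2 + 2630×0.850×49.4 + 893×0.850×46.7 = 141750
Σ ṁᵢCp,ᵢ = 253×0.850 + 2630×0.850 + 893×0.850 = 3209.6
T_out = 141750 / 3209.6 = 44.165 °C

T_out = 44.2 °C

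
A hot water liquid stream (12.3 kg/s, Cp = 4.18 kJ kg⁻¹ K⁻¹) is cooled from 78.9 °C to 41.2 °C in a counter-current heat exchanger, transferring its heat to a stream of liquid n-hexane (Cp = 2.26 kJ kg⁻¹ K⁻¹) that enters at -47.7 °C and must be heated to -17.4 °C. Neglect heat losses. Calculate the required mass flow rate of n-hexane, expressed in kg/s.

ṁ_c = 28.3 kg/s

Heat released by hot stream: Q = 12.3 × 4.18 × (78.9 − 41.2) = 1938.3 kJ/s
Energy balance on cold side (adiabatic exchanger): Q = ṁ_c·Cp_c·(T_c,out − T_c,in)
ṁ_c = 1938.3 / [2.26 × (-17.4 − -47.7)] = 28.306 kg/s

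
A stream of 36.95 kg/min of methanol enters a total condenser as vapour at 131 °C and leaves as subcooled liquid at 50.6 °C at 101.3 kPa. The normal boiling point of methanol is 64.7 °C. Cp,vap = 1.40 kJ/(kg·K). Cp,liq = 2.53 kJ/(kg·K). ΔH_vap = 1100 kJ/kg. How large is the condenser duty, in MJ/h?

vapour 131→64.7 °C: -92.82 kJ/kg
condensation at 64.7 °C: -1100 kJ/kg
liquid 64.7→50.6 °C: -35.673 kJ/kg
Δh = -92.82 + -1100 + -35.673 = -1228.5 kJ/kg
Q = ṁ·Δh = 36.95 kg/min × -1228.5 kJ/kg = -45393 kJ/min
|Q| = 756.55 kW = 2723.6 MJ/h

Q_c = 2720 MJ/h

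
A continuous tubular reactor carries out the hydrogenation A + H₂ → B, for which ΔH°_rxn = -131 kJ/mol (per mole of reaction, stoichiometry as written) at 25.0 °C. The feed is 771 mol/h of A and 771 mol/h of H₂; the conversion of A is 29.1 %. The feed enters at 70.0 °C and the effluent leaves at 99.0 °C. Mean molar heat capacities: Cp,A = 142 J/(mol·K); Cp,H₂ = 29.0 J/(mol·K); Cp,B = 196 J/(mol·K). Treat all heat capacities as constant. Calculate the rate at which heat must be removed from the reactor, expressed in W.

Extent of reaction ξ = 0.291 × 771 = 224.36 mol/h
Reaction term: ξ·ΔH°_rxn = 224.36 × -131 = -29391 kJ/h
Sensible, feed 70.0→25 °C: -5932.8 kJ/h
Outlet flows (mol/h): A 546.64, H₂ 546.64, B 224.36
Sensible, products 25→99.0 °C: 10171 kJ/h
Q = ΔH = -25153 kJ/h = -6.9869 kW
Heat removed = 6986.9 W

Q_out = 6990 W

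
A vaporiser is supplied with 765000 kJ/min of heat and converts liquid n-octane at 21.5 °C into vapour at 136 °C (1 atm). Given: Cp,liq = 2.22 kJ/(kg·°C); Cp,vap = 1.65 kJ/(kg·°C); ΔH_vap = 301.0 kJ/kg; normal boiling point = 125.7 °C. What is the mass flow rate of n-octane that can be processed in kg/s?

ṁ = 23.2 kg/s

Δh = 2.22×(125.7−21.5) + 301.0 + 1.65×(136−125.7) = 549.32 kJ/kg
Q = 765000 kJ/min = 12750 kJ/s = 12750 kJ/s
ṁ = Q/Δh = 12750 / 549.32 = 23.211 kg/s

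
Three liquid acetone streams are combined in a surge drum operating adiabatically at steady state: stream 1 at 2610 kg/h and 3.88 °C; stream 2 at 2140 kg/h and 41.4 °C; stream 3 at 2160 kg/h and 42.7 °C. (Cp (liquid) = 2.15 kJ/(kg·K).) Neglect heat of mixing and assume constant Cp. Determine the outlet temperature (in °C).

T_out = 27.6 °C

No heat crosses the boundary, so H_out = H_in.
T_out = Σ ṁᵢCp,ᵢTᵢ / Σ ṁᵢCp,ᵢ
      = 410550 / 14856 = 27.635 °C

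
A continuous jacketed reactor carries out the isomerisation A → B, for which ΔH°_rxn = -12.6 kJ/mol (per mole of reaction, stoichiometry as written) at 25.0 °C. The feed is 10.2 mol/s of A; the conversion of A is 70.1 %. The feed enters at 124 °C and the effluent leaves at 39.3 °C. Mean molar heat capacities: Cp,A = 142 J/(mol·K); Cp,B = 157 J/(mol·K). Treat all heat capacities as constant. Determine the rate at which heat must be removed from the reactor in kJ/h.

Extent of reaction ξ = 0.701 × 10.2 = 7.1502 mol/s
Reaction term: ξ·ΔH°_rxn = 7.1502 × -12.6 = -90.093 kJ/s
Sensible, feed 124→25 °C: -143.39 kJ/s
Outlet flows (mol/s): A 3.0498, B 7.1502
Sensible, products 25→39.3 °C: 22.246 kJ/s
Q = ΔH = -211.24 kJ/s = -211.24 kW
Heat removed = 760460 kJ/h

Q_out = 760000 kJ/h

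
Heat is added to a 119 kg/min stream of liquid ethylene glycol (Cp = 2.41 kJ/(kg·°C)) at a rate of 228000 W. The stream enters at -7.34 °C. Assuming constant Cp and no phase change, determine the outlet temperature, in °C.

T_out = 40.4 °C

Q = 228000 W = 13680 kJ/min
ΔT = Q/(ṁ·Cp) = 13680/(119×2.41) = 47.7 K
T_out = -7.34 + 47.7 = 40.36 °C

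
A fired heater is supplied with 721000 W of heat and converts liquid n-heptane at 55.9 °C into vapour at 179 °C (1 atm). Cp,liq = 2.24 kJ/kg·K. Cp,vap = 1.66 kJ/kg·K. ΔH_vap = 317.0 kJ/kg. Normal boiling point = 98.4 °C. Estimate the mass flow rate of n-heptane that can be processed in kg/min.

Δh = 2.24×(98.4−55.9) + 317.0 + 1.66×(179−98.4) = 546 kJ/kg
Q = 721000 W = 721 kJ/s = 43260 kJ/min
ṁ = Q/Δh = 43260 / 546 = 79.231 kg/min

ṁ = 79.2 kg/min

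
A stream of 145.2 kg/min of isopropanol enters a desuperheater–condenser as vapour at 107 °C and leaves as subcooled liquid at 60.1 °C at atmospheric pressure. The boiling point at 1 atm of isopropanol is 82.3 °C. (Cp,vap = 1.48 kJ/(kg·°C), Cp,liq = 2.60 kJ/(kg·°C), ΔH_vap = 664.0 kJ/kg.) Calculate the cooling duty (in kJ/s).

Q_c = 1840 kJ/s

vapour 107→82.3 °C: -36.556 kJ/kg
condensation at 82.3 °C: -664 kJ/kg
liquid 82.3→60.1 °C: -57.72 kJ/kg
Δh = -36.556 + -664 + -57.72 = -758.28 kJ/kg
Q = ṁ·Δh = 145.2 kg/min × -758.28 kJ/kg = -110100 kJ/min
|Q| = 1835 kW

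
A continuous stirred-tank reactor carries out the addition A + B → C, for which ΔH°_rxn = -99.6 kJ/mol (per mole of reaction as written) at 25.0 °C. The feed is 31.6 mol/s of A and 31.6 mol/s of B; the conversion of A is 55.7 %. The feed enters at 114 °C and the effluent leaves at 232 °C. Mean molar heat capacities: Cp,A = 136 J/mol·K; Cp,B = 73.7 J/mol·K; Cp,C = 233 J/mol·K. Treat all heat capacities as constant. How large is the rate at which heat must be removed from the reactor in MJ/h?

Q_out = 3190 MJ/h

Extent of reaction ξ = 0.557 × 31.6 = 17.601 mol/s
Reaction term: ξ·ΔH°_rxn = 17.601 × -99.6 = -1753.1 kJ/s
Sensible, feed 114→25 °C: -589.76 kJ/s
Outlet flows (mol/s): A 13.999, B 13.999, C 17.601
Sensible, products 25→232 °C: 1456.6 kJ/s
Q = ΔH = -886.26 kJ/s = -886.26 kW
Heat removed = 3190.5 MJ/h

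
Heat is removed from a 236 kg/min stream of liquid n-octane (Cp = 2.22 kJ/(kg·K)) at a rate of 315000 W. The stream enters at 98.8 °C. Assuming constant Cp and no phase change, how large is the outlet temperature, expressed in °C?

T_out = 62.7 °C

Q = 315000 W = 18900 kJ/min
ΔT = Q/(ṁ·Cp) = 18900/(236×2.22) = 36.074 K
T_out = 98.8 − 36.074 = 62.726 °C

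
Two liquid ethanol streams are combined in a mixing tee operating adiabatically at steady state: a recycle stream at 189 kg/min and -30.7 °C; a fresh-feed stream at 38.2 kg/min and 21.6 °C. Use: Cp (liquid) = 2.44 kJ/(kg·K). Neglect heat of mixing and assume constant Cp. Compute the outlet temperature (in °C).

T_out = -21.9 °C

Adiabatic, steady state ⇒ Σ ṁᵢCp,ᵢ(T_out − Tᵢ) = 0
Σ ṁᵢCp,ᵢTᵢ = 189×2.44×-30.7 + 38.2×2.44×21.6 = -12144
Σ ṁᵢCp,ᵢ = 189×2.44 + 38.2×2.44 = 554.37
T_out = -12144 / 554.37 = -21.907 °C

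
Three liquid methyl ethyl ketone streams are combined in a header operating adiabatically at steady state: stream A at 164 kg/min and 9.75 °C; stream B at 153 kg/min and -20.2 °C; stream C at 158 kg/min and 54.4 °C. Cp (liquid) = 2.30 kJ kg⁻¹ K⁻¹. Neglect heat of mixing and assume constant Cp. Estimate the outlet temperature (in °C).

T_out = 15.0 °C

Energy balance with Q = 0: Σ ṁᵢCp,ᵢ(T_out − Tᵢ) = 0
Σ ṁᵢCp,ᵢTᵢ = 164×2.30×9.75 + 153×2.30×-20.2 + 158×2.30×54.4 = 16338
Σ ṁᵢCp,ᵢ = 164×2.30 + 153×2.30 + 158×2.30 = 1092.5
T_out = 16338 / 1092.5 = 14.955 °C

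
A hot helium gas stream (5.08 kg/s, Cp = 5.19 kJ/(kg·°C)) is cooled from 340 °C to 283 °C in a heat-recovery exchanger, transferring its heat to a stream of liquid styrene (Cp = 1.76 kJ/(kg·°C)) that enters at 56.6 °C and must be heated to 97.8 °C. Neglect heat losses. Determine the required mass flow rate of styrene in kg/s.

Heat released by hot stream: Q = 5.08 × 5.19 × (340 − 283) = 1502.8 kJ/s
Energy balance on cold side (adiabatic exchanger): Q = ṁ_c·Cp_c·(T_c,out − T_c,in)
ṁ_c = 1502.8 / [1.76 × (97.8 − 56.6)] = 20.725 kg/s

ṁ_c = 20.7 kg/s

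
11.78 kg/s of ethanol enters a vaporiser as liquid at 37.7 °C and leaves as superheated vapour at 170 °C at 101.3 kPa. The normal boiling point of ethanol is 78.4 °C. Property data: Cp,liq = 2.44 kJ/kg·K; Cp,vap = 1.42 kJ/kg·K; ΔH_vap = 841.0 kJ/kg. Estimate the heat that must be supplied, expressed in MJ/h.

liquid 37.7→78.4 °C: 99.308 kJ/kg
vaporisation at 78.4 °C: 841 kJ/kg
vapour 78.4→170 °C: 130.07 kJ/kg
Δh = 99.308 + 841 + 130.07 = 1070.4 kJ/kg
Q = ṁ·Δh = 11.78 kg/s × 1070.4 kJ/kg = 12609 kJ/s
|Q| = 12609 kW = 45393 MJ/h

Q = 45400 MJ/h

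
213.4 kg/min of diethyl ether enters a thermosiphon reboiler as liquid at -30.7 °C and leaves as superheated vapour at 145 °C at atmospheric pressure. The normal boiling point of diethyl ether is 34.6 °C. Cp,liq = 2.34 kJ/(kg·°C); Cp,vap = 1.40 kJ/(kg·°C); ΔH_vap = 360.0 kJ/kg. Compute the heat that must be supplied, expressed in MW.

liquid -30.7→34.6 °C: 152.8 kJ/kg
vaporisation at 34.6 °C: 360 kJ/kg
vapour 34.6→145 °C: 154.56 kJ/kg
Δh = 152.8 + 360 + 154.56 = 667.36 kJ/kg
Q = ṁ·Δh = 213.4 kg/min × 667.36 kJ/kg = 142420 kJ/min
|Q| = 2373.6 kW = 2.3736 MW

Q = 2.37 MW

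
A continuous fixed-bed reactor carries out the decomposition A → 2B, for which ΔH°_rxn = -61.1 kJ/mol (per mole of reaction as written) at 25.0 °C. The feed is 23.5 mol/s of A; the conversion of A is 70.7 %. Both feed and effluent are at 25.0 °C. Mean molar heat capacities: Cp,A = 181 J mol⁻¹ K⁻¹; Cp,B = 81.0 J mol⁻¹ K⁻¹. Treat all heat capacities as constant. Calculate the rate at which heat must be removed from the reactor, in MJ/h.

Q_out = 3650 MJ/h

Extent of reaction ξ = 0.707 × 23.5 = 16.614 mol/s
Reaction term: ξ·ΔH°_rxn = 16.614 × -61.1 = -1015.1 kJ/s
Q = ΔH = -1015.1 kJ/s = -1015.1 kW
Heat removed = 3654.5 MJ/h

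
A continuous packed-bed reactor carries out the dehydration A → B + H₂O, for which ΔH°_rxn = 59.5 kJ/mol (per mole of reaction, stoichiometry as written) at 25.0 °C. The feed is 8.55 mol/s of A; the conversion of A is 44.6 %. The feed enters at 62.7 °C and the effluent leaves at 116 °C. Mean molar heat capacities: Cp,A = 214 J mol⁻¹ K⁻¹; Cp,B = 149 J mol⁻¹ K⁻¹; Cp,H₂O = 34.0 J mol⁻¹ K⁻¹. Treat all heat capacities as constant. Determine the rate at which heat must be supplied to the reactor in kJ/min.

Q_in = 18800 kJ/min

Extent of reaction ξ = 0.446 × 8.55 = 3.8133 mol/s
Reaction term: ξ·ΔH°_rxn = 3.8133 × 59.5 = 226.89 kJ/s
Sensible, feed 62.7→25 °C: -68.98 kJ/s
Outlet flows (mol/s): A 4.7367, B 3.8133, H₂O 3.8133
Sensible, products 25→116 °C: 155.75 kJ/s
Q = ΔH = 313.66 kJ/s = 313.66 kW
Heat supplied = 18819 kJ/min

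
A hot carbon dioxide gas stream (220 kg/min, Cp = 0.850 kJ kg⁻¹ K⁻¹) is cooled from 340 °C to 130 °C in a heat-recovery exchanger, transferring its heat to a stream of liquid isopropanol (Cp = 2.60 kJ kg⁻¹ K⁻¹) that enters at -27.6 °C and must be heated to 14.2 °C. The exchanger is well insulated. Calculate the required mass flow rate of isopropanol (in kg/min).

ṁ_c = 361 kg/min

Heat released by hot stream: Q = 220 × 0.850 × (340 − 130) = 39270 kJ/min
Energy balance on cold side (adiabatic exchanger): Q = ṁ_c·Cp_c·(T_c,out − T_c,in)
ṁ_c = 39270 / [2.60 × (14.2 − -27.6)] = 361.34 kg/min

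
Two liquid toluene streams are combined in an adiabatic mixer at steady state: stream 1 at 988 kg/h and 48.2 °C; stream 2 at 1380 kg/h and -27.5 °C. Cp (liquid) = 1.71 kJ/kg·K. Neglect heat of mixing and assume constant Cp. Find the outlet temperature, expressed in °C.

T_out = 4.08 °C

Adiabatic, steady state ⇒ Σ ṁᵢCp,ᵢ(T_out − Tᵢ) = 0
Σ ṁᵢCp,ᵢTᵢ = 988×1.71×48.2 + 1380×1.71×-27.5 = 16538
Σ ṁᵢCp,ᵢ = 988×1.71 + 1380×1.71 = 4049.3
T_out = 16538 / 4049.3 = 4.0843 °C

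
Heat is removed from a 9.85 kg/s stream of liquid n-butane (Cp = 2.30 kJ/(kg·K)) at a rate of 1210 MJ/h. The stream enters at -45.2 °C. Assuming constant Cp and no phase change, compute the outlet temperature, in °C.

Q = 1210 MJ/h = 336.11 kJ/s
ΔT = Q/(ṁ·Cp) = 336.11/(9.85×2.30) = 14.836 K
T_out = -45.2 − 14.836 = -60.036 °C

T_out = -60.0 °C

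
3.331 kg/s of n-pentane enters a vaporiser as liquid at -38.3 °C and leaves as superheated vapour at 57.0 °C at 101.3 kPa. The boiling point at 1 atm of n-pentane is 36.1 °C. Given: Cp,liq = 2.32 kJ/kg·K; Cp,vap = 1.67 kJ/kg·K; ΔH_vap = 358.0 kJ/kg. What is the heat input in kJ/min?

liquid -38.3→36.1 °C: 172.61 kJ/kg
vaporisation at 36.1 °C: 358 kJ/kg
vapour 36.1→57.0 °C: 34.903 kJ/kg
Δh = 172.61 + 358 + 34.903 = 565.51 kJ/kg
Q = ṁ·Δh = 3.331 kg/s × 565.51 kJ/kg = 1883.7 kJ/s
|Q| = 1883.7 kW = 113020 kJ/min

Q = 113000 kJ/min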